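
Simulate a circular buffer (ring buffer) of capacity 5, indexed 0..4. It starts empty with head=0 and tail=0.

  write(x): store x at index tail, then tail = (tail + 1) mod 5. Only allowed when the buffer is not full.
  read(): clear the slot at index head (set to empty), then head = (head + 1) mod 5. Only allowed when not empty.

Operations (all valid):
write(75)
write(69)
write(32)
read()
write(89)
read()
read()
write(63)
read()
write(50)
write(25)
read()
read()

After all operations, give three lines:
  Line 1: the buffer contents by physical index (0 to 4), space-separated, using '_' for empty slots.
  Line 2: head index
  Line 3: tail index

write(75): buf=[75 _ _ _ _], head=0, tail=1, size=1
write(69): buf=[75 69 _ _ _], head=0, tail=2, size=2
write(32): buf=[75 69 32 _ _], head=0, tail=3, size=3
read(): buf=[_ 69 32 _ _], head=1, tail=3, size=2
write(89): buf=[_ 69 32 89 _], head=1, tail=4, size=3
read(): buf=[_ _ 32 89 _], head=2, tail=4, size=2
read(): buf=[_ _ _ 89 _], head=3, tail=4, size=1
write(63): buf=[_ _ _ 89 63], head=3, tail=0, size=2
read(): buf=[_ _ _ _ 63], head=4, tail=0, size=1
write(50): buf=[50 _ _ _ 63], head=4, tail=1, size=2
write(25): buf=[50 25 _ _ 63], head=4, tail=2, size=3
read(): buf=[50 25 _ _ _], head=0, tail=2, size=2
read(): buf=[_ 25 _ _ _], head=1, tail=2, size=1

Answer: _ 25 _ _ _
1
2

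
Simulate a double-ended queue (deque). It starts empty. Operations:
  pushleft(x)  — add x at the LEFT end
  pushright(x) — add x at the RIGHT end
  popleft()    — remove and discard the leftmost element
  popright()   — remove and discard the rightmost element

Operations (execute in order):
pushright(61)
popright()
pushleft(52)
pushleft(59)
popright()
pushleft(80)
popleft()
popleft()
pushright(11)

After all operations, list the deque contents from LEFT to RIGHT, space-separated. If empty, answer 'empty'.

Answer: 11

Derivation:
pushright(61): [61]
popright(): []
pushleft(52): [52]
pushleft(59): [59, 52]
popright(): [59]
pushleft(80): [80, 59]
popleft(): [59]
popleft(): []
pushright(11): [11]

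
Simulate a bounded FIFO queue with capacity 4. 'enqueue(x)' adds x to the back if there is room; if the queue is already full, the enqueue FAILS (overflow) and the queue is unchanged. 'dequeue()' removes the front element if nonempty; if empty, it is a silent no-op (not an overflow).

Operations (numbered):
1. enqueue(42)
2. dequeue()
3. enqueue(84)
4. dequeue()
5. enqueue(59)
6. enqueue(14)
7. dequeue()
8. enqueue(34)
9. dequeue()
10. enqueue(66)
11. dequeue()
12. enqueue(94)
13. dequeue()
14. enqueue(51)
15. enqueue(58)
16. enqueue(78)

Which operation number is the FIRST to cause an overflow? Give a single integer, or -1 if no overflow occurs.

1. enqueue(42): size=1
2. dequeue(): size=0
3. enqueue(84): size=1
4. dequeue(): size=0
5. enqueue(59): size=1
6. enqueue(14): size=2
7. dequeue(): size=1
8. enqueue(34): size=2
9. dequeue(): size=1
10. enqueue(66): size=2
11. dequeue(): size=1
12. enqueue(94): size=2
13. dequeue(): size=1
14. enqueue(51): size=2
15. enqueue(58): size=3
16. enqueue(78): size=4

Answer: -1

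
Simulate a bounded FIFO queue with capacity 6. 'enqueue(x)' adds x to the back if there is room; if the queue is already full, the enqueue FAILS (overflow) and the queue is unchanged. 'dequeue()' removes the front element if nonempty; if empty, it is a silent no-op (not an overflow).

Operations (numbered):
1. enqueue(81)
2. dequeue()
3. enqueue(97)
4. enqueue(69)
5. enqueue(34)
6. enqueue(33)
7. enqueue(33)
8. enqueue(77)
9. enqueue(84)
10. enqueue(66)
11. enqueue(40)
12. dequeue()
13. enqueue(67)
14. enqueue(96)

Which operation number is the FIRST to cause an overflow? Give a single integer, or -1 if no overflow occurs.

Answer: 9

Derivation:
1. enqueue(81): size=1
2. dequeue(): size=0
3. enqueue(97): size=1
4. enqueue(69): size=2
5. enqueue(34): size=3
6. enqueue(33): size=4
7. enqueue(33): size=5
8. enqueue(77): size=6
9. enqueue(84): size=6=cap → OVERFLOW (fail)
10. enqueue(66): size=6=cap → OVERFLOW (fail)
11. enqueue(40): size=6=cap → OVERFLOW (fail)
12. dequeue(): size=5
13. enqueue(67): size=6
14. enqueue(96): size=6=cap → OVERFLOW (fail)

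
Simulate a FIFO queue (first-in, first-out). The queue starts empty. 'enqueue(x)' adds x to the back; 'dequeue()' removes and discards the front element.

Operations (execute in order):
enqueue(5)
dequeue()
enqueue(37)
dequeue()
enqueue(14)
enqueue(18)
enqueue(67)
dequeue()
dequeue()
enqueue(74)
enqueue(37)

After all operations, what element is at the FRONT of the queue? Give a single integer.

Answer: 67

Derivation:
enqueue(5): queue = [5]
dequeue(): queue = []
enqueue(37): queue = [37]
dequeue(): queue = []
enqueue(14): queue = [14]
enqueue(18): queue = [14, 18]
enqueue(67): queue = [14, 18, 67]
dequeue(): queue = [18, 67]
dequeue(): queue = [67]
enqueue(74): queue = [67, 74]
enqueue(37): queue = [67, 74, 37]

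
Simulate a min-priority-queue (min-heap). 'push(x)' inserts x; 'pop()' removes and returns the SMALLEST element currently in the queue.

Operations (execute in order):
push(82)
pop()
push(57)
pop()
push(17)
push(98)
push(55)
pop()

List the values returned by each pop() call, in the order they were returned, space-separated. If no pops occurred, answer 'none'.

push(82): heap contents = [82]
pop() → 82: heap contents = []
push(57): heap contents = [57]
pop() → 57: heap contents = []
push(17): heap contents = [17]
push(98): heap contents = [17, 98]
push(55): heap contents = [17, 55, 98]
pop() → 17: heap contents = [55, 98]

Answer: 82 57 17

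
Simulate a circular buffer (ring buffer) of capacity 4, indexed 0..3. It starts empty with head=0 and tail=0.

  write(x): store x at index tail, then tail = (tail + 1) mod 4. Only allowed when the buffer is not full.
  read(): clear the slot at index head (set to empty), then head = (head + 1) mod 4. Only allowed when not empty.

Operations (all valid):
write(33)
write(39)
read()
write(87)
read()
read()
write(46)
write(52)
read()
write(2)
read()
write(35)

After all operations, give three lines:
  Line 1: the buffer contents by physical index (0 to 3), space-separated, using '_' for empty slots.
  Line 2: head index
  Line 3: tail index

write(33): buf=[33 _ _ _], head=0, tail=1, size=1
write(39): buf=[33 39 _ _], head=0, tail=2, size=2
read(): buf=[_ 39 _ _], head=1, tail=2, size=1
write(87): buf=[_ 39 87 _], head=1, tail=3, size=2
read(): buf=[_ _ 87 _], head=2, tail=3, size=1
read(): buf=[_ _ _ _], head=3, tail=3, size=0
write(46): buf=[_ _ _ 46], head=3, tail=0, size=1
write(52): buf=[52 _ _ 46], head=3, tail=1, size=2
read(): buf=[52 _ _ _], head=0, tail=1, size=1
write(2): buf=[52 2 _ _], head=0, tail=2, size=2
read(): buf=[_ 2 _ _], head=1, tail=2, size=1
write(35): buf=[_ 2 35 _], head=1, tail=3, size=2

Answer: _ 2 35 _
1
3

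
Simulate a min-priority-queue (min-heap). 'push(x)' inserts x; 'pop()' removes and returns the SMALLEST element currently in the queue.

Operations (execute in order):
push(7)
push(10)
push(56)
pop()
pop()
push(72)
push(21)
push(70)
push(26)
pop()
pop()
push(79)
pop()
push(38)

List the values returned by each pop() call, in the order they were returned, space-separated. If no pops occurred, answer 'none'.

push(7): heap contents = [7]
push(10): heap contents = [7, 10]
push(56): heap contents = [7, 10, 56]
pop() → 7: heap contents = [10, 56]
pop() → 10: heap contents = [56]
push(72): heap contents = [56, 72]
push(21): heap contents = [21, 56, 72]
push(70): heap contents = [21, 56, 70, 72]
push(26): heap contents = [21, 26, 56, 70, 72]
pop() → 21: heap contents = [26, 56, 70, 72]
pop() → 26: heap contents = [56, 70, 72]
push(79): heap contents = [56, 70, 72, 79]
pop() → 56: heap contents = [70, 72, 79]
push(38): heap contents = [38, 70, 72, 79]

Answer: 7 10 21 26 56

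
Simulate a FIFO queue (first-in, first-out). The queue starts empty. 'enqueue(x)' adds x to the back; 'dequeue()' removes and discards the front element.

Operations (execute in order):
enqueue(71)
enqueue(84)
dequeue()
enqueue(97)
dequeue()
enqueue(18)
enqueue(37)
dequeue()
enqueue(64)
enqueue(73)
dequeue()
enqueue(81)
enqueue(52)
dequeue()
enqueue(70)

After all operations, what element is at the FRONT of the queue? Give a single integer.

Answer: 64

Derivation:
enqueue(71): queue = [71]
enqueue(84): queue = [71, 84]
dequeue(): queue = [84]
enqueue(97): queue = [84, 97]
dequeue(): queue = [97]
enqueue(18): queue = [97, 18]
enqueue(37): queue = [97, 18, 37]
dequeue(): queue = [18, 37]
enqueue(64): queue = [18, 37, 64]
enqueue(73): queue = [18, 37, 64, 73]
dequeue(): queue = [37, 64, 73]
enqueue(81): queue = [37, 64, 73, 81]
enqueue(52): queue = [37, 64, 73, 81, 52]
dequeue(): queue = [64, 73, 81, 52]
enqueue(70): queue = [64, 73, 81, 52, 70]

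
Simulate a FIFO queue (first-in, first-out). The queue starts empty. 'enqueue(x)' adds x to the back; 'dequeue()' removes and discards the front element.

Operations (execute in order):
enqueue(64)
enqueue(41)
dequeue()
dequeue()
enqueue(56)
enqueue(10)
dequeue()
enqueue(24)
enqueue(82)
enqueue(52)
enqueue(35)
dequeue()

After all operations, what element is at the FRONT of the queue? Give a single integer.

enqueue(64): queue = [64]
enqueue(41): queue = [64, 41]
dequeue(): queue = [41]
dequeue(): queue = []
enqueue(56): queue = [56]
enqueue(10): queue = [56, 10]
dequeue(): queue = [10]
enqueue(24): queue = [10, 24]
enqueue(82): queue = [10, 24, 82]
enqueue(52): queue = [10, 24, 82, 52]
enqueue(35): queue = [10, 24, 82, 52, 35]
dequeue(): queue = [24, 82, 52, 35]

Answer: 24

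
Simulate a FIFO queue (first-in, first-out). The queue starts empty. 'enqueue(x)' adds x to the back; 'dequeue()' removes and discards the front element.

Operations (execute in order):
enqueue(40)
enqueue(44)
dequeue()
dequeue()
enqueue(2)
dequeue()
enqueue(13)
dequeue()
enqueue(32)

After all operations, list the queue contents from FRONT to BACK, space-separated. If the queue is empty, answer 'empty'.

enqueue(40): [40]
enqueue(44): [40, 44]
dequeue(): [44]
dequeue(): []
enqueue(2): [2]
dequeue(): []
enqueue(13): [13]
dequeue(): []
enqueue(32): [32]

Answer: 32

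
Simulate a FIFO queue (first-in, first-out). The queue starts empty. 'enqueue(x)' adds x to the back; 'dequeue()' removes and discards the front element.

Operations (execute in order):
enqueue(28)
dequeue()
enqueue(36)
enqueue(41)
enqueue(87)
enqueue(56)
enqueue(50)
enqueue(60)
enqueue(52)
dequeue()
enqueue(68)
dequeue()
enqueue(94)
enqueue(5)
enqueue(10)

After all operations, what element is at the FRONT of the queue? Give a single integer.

Answer: 87

Derivation:
enqueue(28): queue = [28]
dequeue(): queue = []
enqueue(36): queue = [36]
enqueue(41): queue = [36, 41]
enqueue(87): queue = [36, 41, 87]
enqueue(56): queue = [36, 41, 87, 56]
enqueue(50): queue = [36, 41, 87, 56, 50]
enqueue(60): queue = [36, 41, 87, 56, 50, 60]
enqueue(52): queue = [36, 41, 87, 56, 50, 60, 52]
dequeue(): queue = [41, 87, 56, 50, 60, 52]
enqueue(68): queue = [41, 87, 56, 50, 60, 52, 68]
dequeue(): queue = [87, 56, 50, 60, 52, 68]
enqueue(94): queue = [87, 56, 50, 60, 52, 68, 94]
enqueue(5): queue = [87, 56, 50, 60, 52, 68, 94, 5]
enqueue(10): queue = [87, 56, 50, 60, 52, 68, 94, 5, 10]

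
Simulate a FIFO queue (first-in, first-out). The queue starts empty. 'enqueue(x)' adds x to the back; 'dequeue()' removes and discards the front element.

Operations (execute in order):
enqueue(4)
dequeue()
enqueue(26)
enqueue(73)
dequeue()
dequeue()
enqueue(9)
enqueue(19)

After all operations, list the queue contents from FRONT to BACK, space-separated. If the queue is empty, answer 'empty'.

Answer: 9 19

Derivation:
enqueue(4): [4]
dequeue(): []
enqueue(26): [26]
enqueue(73): [26, 73]
dequeue(): [73]
dequeue(): []
enqueue(9): [9]
enqueue(19): [9, 19]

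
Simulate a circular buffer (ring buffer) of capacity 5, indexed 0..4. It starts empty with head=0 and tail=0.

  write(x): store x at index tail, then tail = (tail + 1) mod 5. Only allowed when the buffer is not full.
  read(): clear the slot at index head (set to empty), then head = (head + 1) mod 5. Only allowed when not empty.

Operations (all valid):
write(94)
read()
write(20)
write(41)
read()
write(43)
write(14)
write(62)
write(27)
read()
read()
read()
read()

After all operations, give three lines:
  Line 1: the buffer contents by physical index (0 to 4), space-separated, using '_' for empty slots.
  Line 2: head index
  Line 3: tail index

write(94): buf=[94 _ _ _ _], head=0, tail=1, size=1
read(): buf=[_ _ _ _ _], head=1, tail=1, size=0
write(20): buf=[_ 20 _ _ _], head=1, tail=2, size=1
write(41): buf=[_ 20 41 _ _], head=1, tail=3, size=2
read(): buf=[_ _ 41 _ _], head=2, tail=3, size=1
write(43): buf=[_ _ 41 43 _], head=2, tail=4, size=2
write(14): buf=[_ _ 41 43 14], head=2, tail=0, size=3
write(62): buf=[62 _ 41 43 14], head=2, tail=1, size=4
write(27): buf=[62 27 41 43 14], head=2, tail=2, size=5
read(): buf=[62 27 _ 43 14], head=3, tail=2, size=4
read(): buf=[62 27 _ _ 14], head=4, tail=2, size=3
read(): buf=[62 27 _ _ _], head=0, tail=2, size=2
read(): buf=[_ 27 _ _ _], head=1, tail=2, size=1

Answer: _ 27 _ _ _
1
2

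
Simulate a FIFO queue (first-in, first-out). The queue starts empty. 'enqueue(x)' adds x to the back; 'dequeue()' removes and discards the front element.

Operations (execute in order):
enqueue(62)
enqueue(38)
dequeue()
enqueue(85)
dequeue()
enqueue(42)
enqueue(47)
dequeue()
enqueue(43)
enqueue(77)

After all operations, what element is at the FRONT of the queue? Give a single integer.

Answer: 42

Derivation:
enqueue(62): queue = [62]
enqueue(38): queue = [62, 38]
dequeue(): queue = [38]
enqueue(85): queue = [38, 85]
dequeue(): queue = [85]
enqueue(42): queue = [85, 42]
enqueue(47): queue = [85, 42, 47]
dequeue(): queue = [42, 47]
enqueue(43): queue = [42, 47, 43]
enqueue(77): queue = [42, 47, 43, 77]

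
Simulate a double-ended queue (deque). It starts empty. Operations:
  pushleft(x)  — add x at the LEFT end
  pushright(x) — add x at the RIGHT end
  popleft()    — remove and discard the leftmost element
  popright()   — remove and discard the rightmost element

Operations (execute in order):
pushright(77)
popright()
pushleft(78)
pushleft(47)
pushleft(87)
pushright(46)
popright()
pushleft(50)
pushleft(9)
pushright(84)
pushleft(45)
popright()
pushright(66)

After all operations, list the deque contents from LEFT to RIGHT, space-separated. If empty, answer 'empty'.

Answer: 45 9 50 87 47 78 66

Derivation:
pushright(77): [77]
popright(): []
pushleft(78): [78]
pushleft(47): [47, 78]
pushleft(87): [87, 47, 78]
pushright(46): [87, 47, 78, 46]
popright(): [87, 47, 78]
pushleft(50): [50, 87, 47, 78]
pushleft(9): [9, 50, 87, 47, 78]
pushright(84): [9, 50, 87, 47, 78, 84]
pushleft(45): [45, 9, 50, 87, 47, 78, 84]
popright(): [45, 9, 50, 87, 47, 78]
pushright(66): [45, 9, 50, 87, 47, 78, 66]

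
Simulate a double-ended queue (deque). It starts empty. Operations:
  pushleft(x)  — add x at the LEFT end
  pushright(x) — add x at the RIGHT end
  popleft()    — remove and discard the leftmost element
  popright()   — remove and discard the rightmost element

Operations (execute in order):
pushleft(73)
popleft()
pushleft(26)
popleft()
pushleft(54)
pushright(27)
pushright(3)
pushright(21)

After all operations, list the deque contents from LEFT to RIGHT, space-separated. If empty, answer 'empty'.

Answer: 54 27 3 21

Derivation:
pushleft(73): [73]
popleft(): []
pushleft(26): [26]
popleft(): []
pushleft(54): [54]
pushright(27): [54, 27]
pushright(3): [54, 27, 3]
pushright(21): [54, 27, 3, 21]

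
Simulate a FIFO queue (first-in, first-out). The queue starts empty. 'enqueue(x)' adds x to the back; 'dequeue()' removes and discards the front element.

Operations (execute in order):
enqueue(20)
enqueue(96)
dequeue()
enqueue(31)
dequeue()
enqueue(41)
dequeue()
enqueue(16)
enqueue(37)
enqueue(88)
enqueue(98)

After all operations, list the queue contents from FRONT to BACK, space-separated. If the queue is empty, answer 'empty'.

Answer: 41 16 37 88 98

Derivation:
enqueue(20): [20]
enqueue(96): [20, 96]
dequeue(): [96]
enqueue(31): [96, 31]
dequeue(): [31]
enqueue(41): [31, 41]
dequeue(): [41]
enqueue(16): [41, 16]
enqueue(37): [41, 16, 37]
enqueue(88): [41, 16, 37, 88]
enqueue(98): [41, 16, 37, 88, 98]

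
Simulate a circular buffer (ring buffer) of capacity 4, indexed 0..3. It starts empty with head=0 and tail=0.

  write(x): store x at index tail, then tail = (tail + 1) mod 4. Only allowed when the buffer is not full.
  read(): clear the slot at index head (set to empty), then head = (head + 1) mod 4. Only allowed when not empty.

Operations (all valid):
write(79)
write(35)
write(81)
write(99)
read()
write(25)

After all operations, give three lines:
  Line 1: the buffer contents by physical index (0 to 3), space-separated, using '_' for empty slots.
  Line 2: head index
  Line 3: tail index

Answer: 25 35 81 99
1
1

Derivation:
write(79): buf=[79 _ _ _], head=0, tail=1, size=1
write(35): buf=[79 35 _ _], head=0, tail=2, size=2
write(81): buf=[79 35 81 _], head=0, tail=3, size=3
write(99): buf=[79 35 81 99], head=0, tail=0, size=4
read(): buf=[_ 35 81 99], head=1, tail=0, size=3
write(25): buf=[25 35 81 99], head=1, tail=1, size=4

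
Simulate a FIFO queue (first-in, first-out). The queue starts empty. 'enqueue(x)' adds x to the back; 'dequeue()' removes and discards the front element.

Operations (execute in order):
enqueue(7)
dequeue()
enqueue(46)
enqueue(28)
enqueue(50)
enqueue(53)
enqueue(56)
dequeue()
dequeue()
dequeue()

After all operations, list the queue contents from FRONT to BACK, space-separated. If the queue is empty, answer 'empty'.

Answer: 53 56

Derivation:
enqueue(7): [7]
dequeue(): []
enqueue(46): [46]
enqueue(28): [46, 28]
enqueue(50): [46, 28, 50]
enqueue(53): [46, 28, 50, 53]
enqueue(56): [46, 28, 50, 53, 56]
dequeue(): [28, 50, 53, 56]
dequeue(): [50, 53, 56]
dequeue(): [53, 56]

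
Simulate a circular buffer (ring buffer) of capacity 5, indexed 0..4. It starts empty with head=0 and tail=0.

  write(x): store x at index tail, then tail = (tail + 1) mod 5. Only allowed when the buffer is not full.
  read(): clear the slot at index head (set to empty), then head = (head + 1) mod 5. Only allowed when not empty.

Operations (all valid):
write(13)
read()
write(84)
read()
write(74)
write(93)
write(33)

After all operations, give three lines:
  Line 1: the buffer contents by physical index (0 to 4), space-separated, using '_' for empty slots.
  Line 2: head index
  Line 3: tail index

Answer: _ _ 74 93 33
2
0

Derivation:
write(13): buf=[13 _ _ _ _], head=0, tail=1, size=1
read(): buf=[_ _ _ _ _], head=1, tail=1, size=0
write(84): buf=[_ 84 _ _ _], head=1, tail=2, size=1
read(): buf=[_ _ _ _ _], head=2, tail=2, size=0
write(74): buf=[_ _ 74 _ _], head=2, tail=3, size=1
write(93): buf=[_ _ 74 93 _], head=2, tail=4, size=2
write(33): buf=[_ _ 74 93 33], head=2, tail=0, size=3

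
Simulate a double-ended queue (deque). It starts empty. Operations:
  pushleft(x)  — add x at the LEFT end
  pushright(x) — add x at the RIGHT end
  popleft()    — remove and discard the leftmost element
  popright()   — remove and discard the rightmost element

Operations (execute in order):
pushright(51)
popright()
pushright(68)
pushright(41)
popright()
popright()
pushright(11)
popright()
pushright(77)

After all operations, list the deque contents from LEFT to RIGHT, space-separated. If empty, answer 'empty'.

pushright(51): [51]
popright(): []
pushright(68): [68]
pushright(41): [68, 41]
popright(): [68]
popright(): []
pushright(11): [11]
popright(): []
pushright(77): [77]

Answer: 77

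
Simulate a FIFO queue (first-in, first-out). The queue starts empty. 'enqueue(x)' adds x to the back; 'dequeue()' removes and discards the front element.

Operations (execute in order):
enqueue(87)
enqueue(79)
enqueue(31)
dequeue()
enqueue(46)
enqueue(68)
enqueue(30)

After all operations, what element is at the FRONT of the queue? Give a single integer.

enqueue(87): queue = [87]
enqueue(79): queue = [87, 79]
enqueue(31): queue = [87, 79, 31]
dequeue(): queue = [79, 31]
enqueue(46): queue = [79, 31, 46]
enqueue(68): queue = [79, 31, 46, 68]
enqueue(30): queue = [79, 31, 46, 68, 30]

Answer: 79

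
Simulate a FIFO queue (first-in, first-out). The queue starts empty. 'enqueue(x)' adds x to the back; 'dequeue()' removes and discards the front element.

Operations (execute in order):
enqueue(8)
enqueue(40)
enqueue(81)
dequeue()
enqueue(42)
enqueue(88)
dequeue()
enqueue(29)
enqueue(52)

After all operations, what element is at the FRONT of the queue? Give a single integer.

enqueue(8): queue = [8]
enqueue(40): queue = [8, 40]
enqueue(81): queue = [8, 40, 81]
dequeue(): queue = [40, 81]
enqueue(42): queue = [40, 81, 42]
enqueue(88): queue = [40, 81, 42, 88]
dequeue(): queue = [81, 42, 88]
enqueue(29): queue = [81, 42, 88, 29]
enqueue(52): queue = [81, 42, 88, 29, 52]

Answer: 81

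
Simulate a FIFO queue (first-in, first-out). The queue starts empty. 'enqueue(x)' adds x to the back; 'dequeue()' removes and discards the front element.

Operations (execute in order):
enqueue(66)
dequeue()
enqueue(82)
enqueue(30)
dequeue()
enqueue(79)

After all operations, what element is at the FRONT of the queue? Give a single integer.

enqueue(66): queue = [66]
dequeue(): queue = []
enqueue(82): queue = [82]
enqueue(30): queue = [82, 30]
dequeue(): queue = [30]
enqueue(79): queue = [30, 79]

Answer: 30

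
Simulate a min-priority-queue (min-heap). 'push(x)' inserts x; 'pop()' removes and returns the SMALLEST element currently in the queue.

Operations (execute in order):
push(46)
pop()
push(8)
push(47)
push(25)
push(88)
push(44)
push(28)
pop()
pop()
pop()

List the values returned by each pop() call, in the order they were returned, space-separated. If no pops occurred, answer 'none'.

push(46): heap contents = [46]
pop() → 46: heap contents = []
push(8): heap contents = [8]
push(47): heap contents = [8, 47]
push(25): heap contents = [8, 25, 47]
push(88): heap contents = [8, 25, 47, 88]
push(44): heap contents = [8, 25, 44, 47, 88]
push(28): heap contents = [8, 25, 28, 44, 47, 88]
pop() → 8: heap contents = [25, 28, 44, 47, 88]
pop() → 25: heap contents = [28, 44, 47, 88]
pop() → 28: heap contents = [44, 47, 88]

Answer: 46 8 25 28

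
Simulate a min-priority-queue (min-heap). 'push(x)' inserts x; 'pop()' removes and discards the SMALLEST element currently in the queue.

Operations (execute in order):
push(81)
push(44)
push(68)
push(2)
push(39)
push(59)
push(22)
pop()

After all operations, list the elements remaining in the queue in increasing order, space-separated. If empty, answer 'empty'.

push(81): heap contents = [81]
push(44): heap contents = [44, 81]
push(68): heap contents = [44, 68, 81]
push(2): heap contents = [2, 44, 68, 81]
push(39): heap contents = [2, 39, 44, 68, 81]
push(59): heap contents = [2, 39, 44, 59, 68, 81]
push(22): heap contents = [2, 22, 39, 44, 59, 68, 81]
pop() → 2: heap contents = [22, 39, 44, 59, 68, 81]

Answer: 22 39 44 59 68 81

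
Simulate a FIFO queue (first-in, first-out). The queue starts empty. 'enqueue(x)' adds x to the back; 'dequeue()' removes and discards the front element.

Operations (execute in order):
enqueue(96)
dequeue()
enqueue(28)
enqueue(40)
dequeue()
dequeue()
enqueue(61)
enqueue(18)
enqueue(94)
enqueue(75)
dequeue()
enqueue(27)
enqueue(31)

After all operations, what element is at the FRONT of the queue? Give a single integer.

Answer: 18

Derivation:
enqueue(96): queue = [96]
dequeue(): queue = []
enqueue(28): queue = [28]
enqueue(40): queue = [28, 40]
dequeue(): queue = [40]
dequeue(): queue = []
enqueue(61): queue = [61]
enqueue(18): queue = [61, 18]
enqueue(94): queue = [61, 18, 94]
enqueue(75): queue = [61, 18, 94, 75]
dequeue(): queue = [18, 94, 75]
enqueue(27): queue = [18, 94, 75, 27]
enqueue(31): queue = [18, 94, 75, 27, 31]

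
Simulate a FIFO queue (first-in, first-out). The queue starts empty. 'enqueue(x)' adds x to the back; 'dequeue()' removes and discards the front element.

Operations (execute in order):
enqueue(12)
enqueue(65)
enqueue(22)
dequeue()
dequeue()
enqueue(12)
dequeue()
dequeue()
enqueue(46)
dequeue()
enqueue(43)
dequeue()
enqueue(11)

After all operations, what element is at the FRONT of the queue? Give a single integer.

Answer: 11

Derivation:
enqueue(12): queue = [12]
enqueue(65): queue = [12, 65]
enqueue(22): queue = [12, 65, 22]
dequeue(): queue = [65, 22]
dequeue(): queue = [22]
enqueue(12): queue = [22, 12]
dequeue(): queue = [12]
dequeue(): queue = []
enqueue(46): queue = [46]
dequeue(): queue = []
enqueue(43): queue = [43]
dequeue(): queue = []
enqueue(11): queue = [11]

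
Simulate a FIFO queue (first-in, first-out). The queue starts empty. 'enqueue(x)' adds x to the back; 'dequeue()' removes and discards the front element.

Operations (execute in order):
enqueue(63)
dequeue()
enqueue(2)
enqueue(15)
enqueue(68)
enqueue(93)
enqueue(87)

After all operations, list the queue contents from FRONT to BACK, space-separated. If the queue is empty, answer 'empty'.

enqueue(63): [63]
dequeue(): []
enqueue(2): [2]
enqueue(15): [2, 15]
enqueue(68): [2, 15, 68]
enqueue(93): [2, 15, 68, 93]
enqueue(87): [2, 15, 68, 93, 87]

Answer: 2 15 68 93 87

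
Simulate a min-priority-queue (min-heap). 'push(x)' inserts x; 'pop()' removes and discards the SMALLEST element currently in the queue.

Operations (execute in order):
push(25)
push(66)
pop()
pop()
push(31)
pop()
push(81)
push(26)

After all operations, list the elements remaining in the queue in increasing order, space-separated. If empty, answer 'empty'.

push(25): heap contents = [25]
push(66): heap contents = [25, 66]
pop() → 25: heap contents = [66]
pop() → 66: heap contents = []
push(31): heap contents = [31]
pop() → 31: heap contents = []
push(81): heap contents = [81]
push(26): heap contents = [26, 81]

Answer: 26 81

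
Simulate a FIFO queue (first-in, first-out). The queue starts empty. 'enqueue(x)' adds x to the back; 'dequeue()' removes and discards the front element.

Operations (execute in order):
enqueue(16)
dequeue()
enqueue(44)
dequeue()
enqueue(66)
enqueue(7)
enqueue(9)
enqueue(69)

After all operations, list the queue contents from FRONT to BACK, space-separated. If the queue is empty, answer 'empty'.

Answer: 66 7 9 69

Derivation:
enqueue(16): [16]
dequeue(): []
enqueue(44): [44]
dequeue(): []
enqueue(66): [66]
enqueue(7): [66, 7]
enqueue(9): [66, 7, 9]
enqueue(69): [66, 7, 9, 69]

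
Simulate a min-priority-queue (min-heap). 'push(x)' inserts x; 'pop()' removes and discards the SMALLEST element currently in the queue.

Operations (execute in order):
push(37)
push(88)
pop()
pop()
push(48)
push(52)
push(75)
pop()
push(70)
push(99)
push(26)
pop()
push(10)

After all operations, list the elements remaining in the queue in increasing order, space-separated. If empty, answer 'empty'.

Answer: 10 52 70 75 99

Derivation:
push(37): heap contents = [37]
push(88): heap contents = [37, 88]
pop() → 37: heap contents = [88]
pop() → 88: heap contents = []
push(48): heap contents = [48]
push(52): heap contents = [48, 52]
push(75): heap contents = [48, 52, 75]
pop() → 48: heap contents = [52, 75]
push(70): heap contents = [52, 70, 75]
push(99): heap contents = [52, 70, 75, 99]
push(26): heap contents = [26, 52, 70, 75, 99]
pop() → 26: heap contents = [52, 70, 75, 99]
push(10): heap contents = [10, 52, 70, 75, 99]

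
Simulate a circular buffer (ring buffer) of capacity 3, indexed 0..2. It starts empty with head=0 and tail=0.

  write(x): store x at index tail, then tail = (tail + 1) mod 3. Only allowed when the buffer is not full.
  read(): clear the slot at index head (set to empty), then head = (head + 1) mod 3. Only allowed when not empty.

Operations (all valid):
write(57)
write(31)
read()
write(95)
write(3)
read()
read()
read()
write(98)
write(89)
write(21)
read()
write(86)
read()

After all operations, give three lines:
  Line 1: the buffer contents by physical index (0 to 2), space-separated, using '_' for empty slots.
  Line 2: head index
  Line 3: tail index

write(57): buf=[57 _ _], head=0, tail=1, size=1
write(31): buf=[57 31 _], head=0, tail=2, size=2
read(): buf=[_ 31 _], head=1, tail=2, size=1
write(95): buf=[_ 31 95], head=1, tail=0, size=2
write(3): buf=[3 31 95], head=1, tail=1, size=3
read(): buf=[3 _ 95], head=2, tail=1, size=2
read(): buf=[3 _ _], head=0, tail=1, size=1
read(): buf=[_ _ _], head=1, tail=1, size=0
write(98): buf=[_ 98 _], head=1, tail=2, size=1
write(89): buf=[_ 98 89], head=1, tail=0, size=2
write(21): buf=[21 98 89], head=1, tail=1, size=3
read(): buf=[21 _ 89], head=2, tail=1, size=2
write(86): buf=[21 86 89], head=2, tail=2, size=3
read(): buf=[21 86 _], head=0, tail=2, size=2

Answer: 21 86 _
0
2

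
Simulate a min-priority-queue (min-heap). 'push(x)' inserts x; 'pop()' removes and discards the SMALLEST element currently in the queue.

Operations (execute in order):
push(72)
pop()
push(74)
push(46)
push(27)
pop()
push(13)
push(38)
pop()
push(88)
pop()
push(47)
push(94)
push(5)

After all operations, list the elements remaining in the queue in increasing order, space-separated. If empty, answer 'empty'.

push(72): heap contents = [72]
pop() → 72: heap contents = []
push(74): heap contents = [74]
push(46): heap contents = [46, 74]
push(27): heap contents = [27, 46, 74]
pop() → 27: heap contents = [46, 74]
push(13): heap contents = [13, 46, 74]
push(38): heap contents = [13, 38, 46, 74]
pop() → 13: heap contents = [38, 46, 74]
push(88): heap contents = [38, 46, 74, 88]
pop() → 38: heap contents = [46, 74, 88]
push(47): heap contents = [46, 47, 74, 88]
push(94): heap contents = [46, 47, 74, 88, 94]
push(5): heap contents = [5, 46, 47, 74, 88, 94]

Answer: 5 46 47 74 88 94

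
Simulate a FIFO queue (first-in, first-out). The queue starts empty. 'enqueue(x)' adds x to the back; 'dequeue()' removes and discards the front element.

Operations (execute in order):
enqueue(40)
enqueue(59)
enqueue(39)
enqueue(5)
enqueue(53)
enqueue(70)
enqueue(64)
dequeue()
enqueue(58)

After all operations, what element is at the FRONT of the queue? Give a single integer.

enqueue(40): queue = [40]
enqueue(59): queue = [40, 59]
enqueue(39): queue = [40, 59, 39]
enqueue(5): queue = [40, 59, 39, 5]
enqueue(53): queue = [40, 59, 39, 5, 53]
enqueue(70): queue = [40, 59, 39, 5, 53, 70]
enqueue(64): queue = [40, 59, 39, 5, 53, 70, 64]
dequeue(): queue = [59, 39, 5, 53, 70, 64]
enqueue(58): queue = [59, 39, 5, 53, 70, 64, 58]

Answer: 59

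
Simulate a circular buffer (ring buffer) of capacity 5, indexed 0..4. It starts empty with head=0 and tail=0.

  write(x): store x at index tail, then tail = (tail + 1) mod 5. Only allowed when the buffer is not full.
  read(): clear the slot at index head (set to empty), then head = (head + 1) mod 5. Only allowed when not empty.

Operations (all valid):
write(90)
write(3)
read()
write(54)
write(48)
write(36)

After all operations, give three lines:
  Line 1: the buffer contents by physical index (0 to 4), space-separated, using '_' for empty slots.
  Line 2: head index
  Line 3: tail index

write(90): buf=[90 _ _ _ _], head=0, tail=1, size=1
write(3): buf=[90 3 _ _ _], head=0, tail=2, size=2
read(): buf=[_ 3 _ _ _], head=1, tail=2, size=1
write(54): buf=[_ 3 54 _ _], head=1, tail=3, size=2
write(48): buf=[_ 3 54 48 _], head=1, tail=4, size=3
write(36): buf=[_ 3 54 48 36], head=1, tail=0, size=4

Answer: _ 3 54 48 36
1
0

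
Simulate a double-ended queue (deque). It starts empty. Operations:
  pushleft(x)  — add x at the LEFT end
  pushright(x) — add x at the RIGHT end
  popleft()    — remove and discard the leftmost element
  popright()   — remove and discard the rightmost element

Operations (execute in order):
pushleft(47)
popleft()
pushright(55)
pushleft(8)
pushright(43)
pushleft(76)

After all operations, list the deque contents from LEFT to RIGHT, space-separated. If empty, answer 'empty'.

pushleft(47): [47]
popleft(): []
pushright(55): [55]
pushleft(8): [8, 55]
pushright(43): [8, 55, 43]
pushleft(76): [76, 8, 55, 43]

Answer: 76 8 55 43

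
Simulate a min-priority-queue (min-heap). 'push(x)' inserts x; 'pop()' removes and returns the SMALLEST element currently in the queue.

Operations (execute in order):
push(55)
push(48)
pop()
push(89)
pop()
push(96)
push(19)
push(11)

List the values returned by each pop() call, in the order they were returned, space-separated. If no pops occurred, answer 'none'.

push(55): heap contents = [55]
push(48): heap contents = [48, 55]
pop() → 48: heap contents = [55]
push(89): heap contents = [55, 89]
pop() → 55: heap contents = [89]
push(96): heap contents = [89, 96]
push(19): heap contents = [19, 89, 96]
push(11): heap contents = [11, 19, 89, 96]

Answer: 48 55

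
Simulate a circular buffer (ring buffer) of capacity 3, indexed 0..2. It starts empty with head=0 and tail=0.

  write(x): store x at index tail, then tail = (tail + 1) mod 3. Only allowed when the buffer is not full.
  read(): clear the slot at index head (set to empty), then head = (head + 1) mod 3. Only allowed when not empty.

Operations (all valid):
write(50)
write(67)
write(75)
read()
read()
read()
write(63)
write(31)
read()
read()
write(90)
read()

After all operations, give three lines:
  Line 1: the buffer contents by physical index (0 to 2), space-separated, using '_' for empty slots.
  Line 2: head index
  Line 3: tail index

write(50): buf=[50 _ _], head=0, tail=1, size=1
write(67): buf=[50 67 _], head=0, tail=2, size=2
write(75): buf=[50 67 75], head=0, tail=0, size=3
read(): buf=[_ 67 75], head=1, tail=0, size=2
read(): buf=[_ _ 75], head=2, tail=0, size=1
read(): buf=[_ _ _], head=0, tail=0, size=0
write(63): buf=[63 _ _], head=0, tail=1, size=1
write(31): buf=[63 31 _], head=0, tail=2, size=2
read(): buf=[_ 31 _], head=1, tail=2, size=1
read(): buf=[_ _ _], head=2, tail=2, size=0
write(90): buf=[_ _ 90], head=2, tail=0, size=1
read(): buf=[_ _ _], head=0, tail=0, size=0

Answer: _ _ _
0
0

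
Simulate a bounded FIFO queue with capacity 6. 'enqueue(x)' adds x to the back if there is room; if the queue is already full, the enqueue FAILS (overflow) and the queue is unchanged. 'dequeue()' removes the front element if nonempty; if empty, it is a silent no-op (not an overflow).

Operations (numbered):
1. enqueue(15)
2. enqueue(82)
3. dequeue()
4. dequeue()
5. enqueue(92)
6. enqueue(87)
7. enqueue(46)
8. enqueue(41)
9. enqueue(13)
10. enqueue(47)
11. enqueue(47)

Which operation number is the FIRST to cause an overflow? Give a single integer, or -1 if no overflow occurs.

1. enqueue(15): size=1
2. enqueue(82): size=2
3. dequeue(): size=1
4. dequeue(): size=0
5. enqueue(92): size=1
6. enqueue(87): size=2
7. enqueue(46): size=3
8. enqueue(41): size=4
9. enqueue(13): size=5
10. enqueue(47): size=6
11. enqueue(47): size=6=cap → OVERFLOW (fail)

Answer: 11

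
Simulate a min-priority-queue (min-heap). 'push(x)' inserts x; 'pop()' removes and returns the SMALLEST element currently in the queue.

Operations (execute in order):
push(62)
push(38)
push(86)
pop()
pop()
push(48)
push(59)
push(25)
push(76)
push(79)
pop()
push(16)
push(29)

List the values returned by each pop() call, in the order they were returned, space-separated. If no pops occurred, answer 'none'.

push(62): heap contents = [62]
push(38): heap contents = [38, 62]
push(86): heap contents = [38, 62, 86]
pop() → 38: heap contents = [62, 86]
pop() → 62: heap contents = [86]
push(48): heap contents = [48, 86]
push(59): heap contents = [48, 59, 86]
push(25): heap contents = [25, 48, 59, 86]
push(76): heap contents = [25, 48, 59, 76, 86]
push(79): heap contents = [25, 48, 59, 76, 79, 86]
pop() → 25: heap contents = [48, 59, 76, 79, 86]
push(16): heap contents = [16, 48, 59, 76, 79, 86]
push(29): heap contents = [16, 29, 48, 59, 76, 79, 86]

Answer: 38 62 25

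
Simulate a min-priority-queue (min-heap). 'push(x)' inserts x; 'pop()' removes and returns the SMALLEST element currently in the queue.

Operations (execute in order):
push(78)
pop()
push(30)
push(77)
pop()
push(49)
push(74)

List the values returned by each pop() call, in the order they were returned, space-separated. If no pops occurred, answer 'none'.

push(78): heap contents = [78]
pop() → 78: heap contents = []
push(30): heap contents = [30]
push(77): heap contents = [30, 77]
pop() → 30: heap contents = [77]
push(49): heap contents = [49, 77]
push(74): heap contents = [49, 74, 77]

Answer: 78 30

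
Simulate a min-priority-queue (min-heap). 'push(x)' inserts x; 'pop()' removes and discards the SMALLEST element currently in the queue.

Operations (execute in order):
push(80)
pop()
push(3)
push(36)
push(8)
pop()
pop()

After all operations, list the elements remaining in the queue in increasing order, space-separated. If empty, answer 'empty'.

push(80): heap contents = [80]
pop() → 80: heap contents = []
push(3): heap contents = [3]
push(36): heap contents = [3, 36]
push(8): heap contents = [3, 8, 36]
pop() → 3: heap contents = [8, 36]
pop() → 8: heap contents = [36]

Answer: 36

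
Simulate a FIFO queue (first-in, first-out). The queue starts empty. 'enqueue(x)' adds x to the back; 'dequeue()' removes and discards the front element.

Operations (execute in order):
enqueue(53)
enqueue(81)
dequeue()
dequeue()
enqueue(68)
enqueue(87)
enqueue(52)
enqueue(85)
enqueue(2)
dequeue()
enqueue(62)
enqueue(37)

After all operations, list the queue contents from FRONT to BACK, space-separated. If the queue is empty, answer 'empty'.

enqueue(53): [53]
enqueue(81): [53, 81]
dequeue(): [81]
dequeue(): []
enqueue(68): [68]
enqueue(87): [68, 87]
enqueue(52): [68, 87, 52]
enqueue(85): [68, 87, 52, 85]
enqueue(2): [68, 87, 52, 85, 2]
dequeue(): [87, 52, 85, 2]
enqueue(62): [87, 52, 85, 2, 62]
enqueue(37): [87, 52, 85, 2, 62, 37]

Answer: 87 52 85 2 62 37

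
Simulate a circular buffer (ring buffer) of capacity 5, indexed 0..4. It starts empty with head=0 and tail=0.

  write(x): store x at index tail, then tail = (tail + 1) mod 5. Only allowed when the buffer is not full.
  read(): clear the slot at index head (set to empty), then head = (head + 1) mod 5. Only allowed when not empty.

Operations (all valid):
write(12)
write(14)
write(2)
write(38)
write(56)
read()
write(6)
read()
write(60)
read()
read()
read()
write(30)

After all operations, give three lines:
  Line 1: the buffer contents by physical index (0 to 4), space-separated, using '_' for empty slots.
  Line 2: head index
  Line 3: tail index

write(12): buf=[12 _ _ _ _], head=0, tail=1, size=1
write(14): buf=[12 14 _ _ _], head=0, tail=2, size=2
write(2): buf=[12 14 2 _ _], head=0, tail=3, size=3
write(38): buf=[12 14 2 38 _], head=0, tail=4, size=4
write(56): buf=[12 14 2 38 56], head=0, tail=0, size=5
read(): buf=[_ 14 2 38 56], head=1, tail=0, size=4
write(6): buf=[6 14 2 38 56], head=1, tail=1, size=5
read(): buf=[6 _ 2 38 56], head=2, tail=1, size=4
write(60): buf=[6 60 2 38 56], head=2, tail=2, size=5
read(): buf=[6 60 _ 38 56], head=3, tail=2, size=4
read(): buf=[6 60 _ _ 56], head=4, tail=2, size=3
read(): buf=[6 60 _ _ _], head=0, tail=2, size=2
write(30): buf=[6 60 30 _ _], head=0, tail=3, size=3

Answer: 6 60 30 _ _
0
3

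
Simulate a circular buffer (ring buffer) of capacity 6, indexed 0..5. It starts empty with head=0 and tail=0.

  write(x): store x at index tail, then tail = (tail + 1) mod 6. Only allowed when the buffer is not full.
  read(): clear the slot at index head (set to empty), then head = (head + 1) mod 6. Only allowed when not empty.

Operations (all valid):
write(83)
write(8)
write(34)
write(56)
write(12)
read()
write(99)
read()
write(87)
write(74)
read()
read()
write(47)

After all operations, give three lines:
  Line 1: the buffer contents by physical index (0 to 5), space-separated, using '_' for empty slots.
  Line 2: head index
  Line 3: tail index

Answer: 87 74 47 _ 12 99
4
3

Derivation:
write(83): buf=[83 _ _ _ _ _], head=0, tail=1, size=1
write(8): buf=[83 8 _ _ _ _], head=0, tail=2, size=2
write(34): buf=[83 8 34 _ _ _], head=0, tail=3, size=3
write(56): buf=[83 8 34 56 _ _], head=0, tail=4, size=4
write(12): buf=[83 8 34 56 12 _], head=0, tail=5, size=5
read(): buf=[_ 8 34 56 12 _], head=1, tail=5, size=4
write(99): buf=[_ 8 34 56 12 99], head=1, tail=0, size=5
read(): buf=[_ _ 34 56 12 99], head=2, tail=0, size=4
write(87): buf=[87 _ 34 56 12 99], head=2, tail=1, size=5
write(74): buf=[87 74 34 56 12 99], head=2, tail=2, size=6
read(): buf=[87 74 _ 56 12 99], head=3, tail=2, size=5
read(): buf=[87 74 _ _ 12 99], head=4, tail=2, size=4
write(47): buf=[87 74 47 _ 12 99], head=4, tail=3, size=5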